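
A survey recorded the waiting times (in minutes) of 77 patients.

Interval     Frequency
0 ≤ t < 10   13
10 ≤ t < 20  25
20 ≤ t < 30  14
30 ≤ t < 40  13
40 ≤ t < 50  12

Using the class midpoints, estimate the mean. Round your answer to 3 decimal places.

Midpoints: 5, 15, 25, 35, 45
Σfm = 13×5 + 25×15 + 14×25 + 13×35 + 12×45 = 1785
n = Σf = 77
Mean = 1785 / 77 = 23.1818

23.182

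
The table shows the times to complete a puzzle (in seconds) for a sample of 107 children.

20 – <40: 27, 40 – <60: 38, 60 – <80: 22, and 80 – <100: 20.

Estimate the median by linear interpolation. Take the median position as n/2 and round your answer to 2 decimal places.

53.95

Cumulative frequencies: 27, 65, 87, 107
n = 107; position = n/2 = 53.5.
This falls in the class 40 – <60: L = 40, F = 27, f = 38, h = 20.
Median ≈ 40 + ((53.5 − 27) / 38) × 20 = 53.9474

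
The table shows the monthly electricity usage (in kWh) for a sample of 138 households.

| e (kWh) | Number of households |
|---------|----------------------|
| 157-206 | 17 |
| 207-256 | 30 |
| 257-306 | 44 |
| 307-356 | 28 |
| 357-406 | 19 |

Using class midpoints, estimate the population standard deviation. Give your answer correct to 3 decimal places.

Midpoints: 181.5, 231.5, 281.5, 331.5, 381.5
n = 138, Σfm = 38947, mean = 282.2246
Σfm² = 11496730.5
Σf(m − x̄)² = Σfm² − (Σfm)²/n = 11496730.5 − 38947²/138 = 504927.5362
Population variance = 504927.5362 / 138 = 3658.8952
Standard deviation = √3658.8952 = 60.4888

60.489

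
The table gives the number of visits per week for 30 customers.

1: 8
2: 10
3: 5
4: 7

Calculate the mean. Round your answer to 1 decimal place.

Values: 1, 2, 3, 4
Σfx = 8×1 + 10×2 + 5×3 + 7×4 = 71
n = Σf = 30
Mean = 71 / 30 = 2.3667

2.4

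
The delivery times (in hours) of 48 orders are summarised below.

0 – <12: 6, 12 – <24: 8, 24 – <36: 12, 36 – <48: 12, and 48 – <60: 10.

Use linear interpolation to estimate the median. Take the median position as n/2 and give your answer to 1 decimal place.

Cumulative frequencies: 6, 14, 26, 38, 48
n = 48; position = n/2 = 24.
This falls in the class 24 – <36: L = 24, F = 14, f = 12, h = 12.
Median ≈ 24 + ((24 − 14) / 12) × 12 = 34.0000

34.0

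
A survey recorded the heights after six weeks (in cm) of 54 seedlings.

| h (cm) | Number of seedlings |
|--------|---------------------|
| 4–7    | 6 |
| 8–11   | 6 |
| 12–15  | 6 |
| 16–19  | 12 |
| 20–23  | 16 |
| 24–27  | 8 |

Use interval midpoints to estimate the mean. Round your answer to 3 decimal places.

17.204

Midpoints: 5.5, 9.5, 13.5, 17.5, 21.5, 25.5
Σfm = 6×5.5 + 6×9.5 + 6×13.5 + 12×17.5 + 16×21.5 + 8×25.5 = 929
n = Σf = 54
Mean = 929 / 54 = 17.2037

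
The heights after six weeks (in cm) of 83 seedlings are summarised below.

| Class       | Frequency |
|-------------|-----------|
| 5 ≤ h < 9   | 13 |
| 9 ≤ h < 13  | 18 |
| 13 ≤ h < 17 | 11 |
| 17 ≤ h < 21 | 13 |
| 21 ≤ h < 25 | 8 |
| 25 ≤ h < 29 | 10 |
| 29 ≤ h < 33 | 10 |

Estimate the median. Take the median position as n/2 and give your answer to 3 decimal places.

Cumulative frequencies: 13, 31, 42, 55, 63, 73, 83
n = 83; position = n/2 = 41.5.
This falls in the class 13 ≤ h < 17: L = 13, F = 31, f = 11, h = 4.
Median ≈ 13 + ((41.5 − 31) / 11) × 4 = 16.8182

16.818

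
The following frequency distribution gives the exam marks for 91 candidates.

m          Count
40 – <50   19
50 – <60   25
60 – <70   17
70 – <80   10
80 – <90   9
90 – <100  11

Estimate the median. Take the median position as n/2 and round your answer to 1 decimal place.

Cumulative frequencies: 19, 44, 61, 71, 80, 91
n = 91; position = n/2 = 45.5.
This falls in the class 60 – <70: L = 60, F = 44, f = 17, h = 10.
Median ≈ 60 + ((45.5 − 44) / 17) × 10 = 60.8824

60.9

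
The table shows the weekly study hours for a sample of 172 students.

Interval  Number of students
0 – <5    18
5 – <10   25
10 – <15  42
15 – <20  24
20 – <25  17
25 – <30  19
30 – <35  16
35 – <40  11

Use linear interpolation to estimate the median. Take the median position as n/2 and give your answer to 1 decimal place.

Cumulative frequencies: 18, 43, 85, 109, 126, 145, 161, 172
n = 172; position = n/2 = 86.
This falls in the class 15 – <20: L = 15, F = 85, f = 24, h = 5.
Median ≈ 15 + ((86 − 85) / 24) × 5 = 15.2083

15.2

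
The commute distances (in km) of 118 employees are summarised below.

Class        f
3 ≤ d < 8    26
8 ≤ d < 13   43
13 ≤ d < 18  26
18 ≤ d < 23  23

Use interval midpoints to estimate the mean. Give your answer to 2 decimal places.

12.45

Midpoints: 5.5, 10.5, 15.5, 20.5
Σfm = 26×5.5 + 43×10.5 + 26×15.5 + 23×20.5 = 1469
n = Σf = 118
Mean = 1469 / 118 = 12.4492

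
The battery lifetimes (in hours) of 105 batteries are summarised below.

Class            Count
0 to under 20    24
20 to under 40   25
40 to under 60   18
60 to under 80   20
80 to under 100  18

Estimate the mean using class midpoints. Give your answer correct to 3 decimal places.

46.762

Midpoints: 10, 30, 50, 70, 90
Σfm = 24×10 + 25×30 + 18×50 + 20×70 + 18×90 = 4910
n = Σf = 105
Mean = 4910 / 105 = 46.7619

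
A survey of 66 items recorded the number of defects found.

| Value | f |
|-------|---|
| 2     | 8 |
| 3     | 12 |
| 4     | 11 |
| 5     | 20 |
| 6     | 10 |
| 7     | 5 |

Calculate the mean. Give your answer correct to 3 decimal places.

Values: 2, 3, 4, 5, 6, 7
Σfx = 8×2 + 12×3 + 11×4 + 20×5 + 10×6 + 5×7 = 291
n = Σf = 66
Mean = 291 / 66 = 4.4091

4.409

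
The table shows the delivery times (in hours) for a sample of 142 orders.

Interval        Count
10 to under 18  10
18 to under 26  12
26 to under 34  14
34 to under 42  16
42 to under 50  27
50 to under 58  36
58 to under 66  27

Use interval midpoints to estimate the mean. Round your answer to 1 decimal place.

Midpoints: 14, 22, 30, 38, 46, 54, 62
Σfm = 10×14 + 12×22 + 14×30 + 16×38 + 27×46 + 36×54 + 27×62 = 6292
n = Σf = 142
Mean = 6292 / 142 = 44.3099

44.3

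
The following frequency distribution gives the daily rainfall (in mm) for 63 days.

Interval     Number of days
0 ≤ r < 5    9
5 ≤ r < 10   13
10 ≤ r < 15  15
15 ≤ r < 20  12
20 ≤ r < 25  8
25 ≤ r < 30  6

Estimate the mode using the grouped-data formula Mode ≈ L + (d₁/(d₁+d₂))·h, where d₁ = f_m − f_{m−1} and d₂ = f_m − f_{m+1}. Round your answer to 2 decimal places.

12.00

Modal class: 10 ≤ r < 15 (highest frequency 15).
d₁ = 15 − 13 = 2, d₂ = 15 − 12 = 3
Mode ≈ 10 + (2/(2+3)) × 5 = 10 + 2.0000 = 12.0000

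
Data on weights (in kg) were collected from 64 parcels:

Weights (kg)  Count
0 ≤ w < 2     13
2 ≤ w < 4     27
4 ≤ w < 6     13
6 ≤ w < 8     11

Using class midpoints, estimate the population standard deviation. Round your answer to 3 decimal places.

1.975

Midpoints: 1, 3, 5, 7
n = 64, Σfm = 236, mean = 3.6875
Σfm² = 1120
Σf(m − x̄)² = Σfm² − (Σfm)²/n = 1120 − 236²/64 = 249.7500
Population variance = 249.7500 / 64 = 3.9023
Standard deviation = √3.9023 = 1.9754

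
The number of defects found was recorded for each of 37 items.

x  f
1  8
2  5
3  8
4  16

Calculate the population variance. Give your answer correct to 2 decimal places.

1.41

Values: 1, 2, 3, 4
n = 37, Σfx = 106, mean = 2.8649
Σfx² = 356
Σf(x − x̄)² = Σfx² − (Σfx)²/n = 356 − 106²/37 = 52.3243
Population variance = 52.3243 / 37 = 1.4142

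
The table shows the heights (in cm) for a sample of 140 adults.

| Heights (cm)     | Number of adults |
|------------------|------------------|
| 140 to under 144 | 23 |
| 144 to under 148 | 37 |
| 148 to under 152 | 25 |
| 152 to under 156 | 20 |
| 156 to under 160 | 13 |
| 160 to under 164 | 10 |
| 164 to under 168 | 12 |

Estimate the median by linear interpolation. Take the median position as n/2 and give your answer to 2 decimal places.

Cumulative frequencies: 23, 60, 85, 105, 118, 128, 140
n = 140; position = n/2 = 70.
This falls in the class 148 to under 152: L = 148, F = 60, f = 25, h = 4.
Median ≈ 148 + ((70 − 60) / 25) × 4 = 149.6000

149.60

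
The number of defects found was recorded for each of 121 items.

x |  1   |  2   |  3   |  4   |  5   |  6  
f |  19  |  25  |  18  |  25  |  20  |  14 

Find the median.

Cumulative frequencies: 19, 44, 62, 87, 107, 121
n = 121, so the median is the value in position (n+1)/2 = 61.
Position 61 falls at value 3.

3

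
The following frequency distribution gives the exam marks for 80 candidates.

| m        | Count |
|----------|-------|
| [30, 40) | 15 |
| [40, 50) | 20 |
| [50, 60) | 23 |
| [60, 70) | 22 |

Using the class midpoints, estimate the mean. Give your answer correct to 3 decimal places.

51.500

Midpoints: 35, 45, 55, 65
Σfm = 15×35 + 20×45 + 23×55 + 22×65 = 4120
n = Σf = 80
Mean = 4120 / 80 = 51.5000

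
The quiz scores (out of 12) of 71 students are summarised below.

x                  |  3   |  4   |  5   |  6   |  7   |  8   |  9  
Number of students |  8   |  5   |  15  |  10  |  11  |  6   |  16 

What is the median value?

Cumulative frequencies: 8, 13, 28, 38, 49, 55, 71
n = 71, so the median is the value in position (n+1)/2 = 36.
Position 36 falls at value 6.

6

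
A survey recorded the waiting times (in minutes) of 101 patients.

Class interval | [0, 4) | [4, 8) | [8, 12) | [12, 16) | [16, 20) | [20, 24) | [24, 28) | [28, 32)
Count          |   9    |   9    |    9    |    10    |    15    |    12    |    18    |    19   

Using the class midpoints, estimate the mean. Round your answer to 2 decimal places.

18.55

Midpoints: 2, 6, 10, 14, 18, 22, 26, 30
Σfm = 9×2 + 9×6 + 9×10 + 10×14 + 15×18 + 12×22 + 18×26 + 19×30 = 1874
n = Σf = 101
Mean = 1874 / 101 = 18.5545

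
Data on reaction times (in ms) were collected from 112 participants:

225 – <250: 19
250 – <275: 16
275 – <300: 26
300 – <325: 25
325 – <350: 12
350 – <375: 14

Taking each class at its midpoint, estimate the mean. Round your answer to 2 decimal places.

Midpoints: 237.5, 262.5, 287.5, 312.5, 337.5, 362.5
Σfm = 19×237.5 + 16×262.5 + 26×287.5 + 25×312.5 + 12×337.5 + 14×362.5 = 33125
n = Σf = 112
Mean = 33125 / 112 = 295.7589

295.76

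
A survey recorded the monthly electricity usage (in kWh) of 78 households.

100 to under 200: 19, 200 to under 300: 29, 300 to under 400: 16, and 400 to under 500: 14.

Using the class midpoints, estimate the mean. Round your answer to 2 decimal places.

282.05

Midpoints: 150, 250, 350, 450
Σfm = 19×150 + 29×250 + 16×350 + 14×450 = 22000
n = Σf = 78
Mean = 22000 / 78 = 282.0513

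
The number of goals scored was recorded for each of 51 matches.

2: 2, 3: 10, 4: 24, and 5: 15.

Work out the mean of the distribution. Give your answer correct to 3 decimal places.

Values: 2, 3, 4, 5
Σfx = 2×2 + 10×3 + 24×4 + 15×5 = 205
n = Σf = 51
Mean = 205 / 51 = 4.0196

4.020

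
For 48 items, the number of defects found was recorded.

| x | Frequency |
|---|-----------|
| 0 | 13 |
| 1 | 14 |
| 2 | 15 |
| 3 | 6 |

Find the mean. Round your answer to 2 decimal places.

1.29

Values: 0, 1, 2, 3
Σfx = 13×0 + 14×1 + 15×2 + 6×3 = 62
n = Σf = 48
Mean = 62 / 48 = 1.2917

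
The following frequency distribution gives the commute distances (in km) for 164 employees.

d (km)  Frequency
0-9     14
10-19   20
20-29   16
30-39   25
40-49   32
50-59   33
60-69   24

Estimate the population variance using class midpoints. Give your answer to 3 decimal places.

Midpoints: 4.5, 14.5, 24.5, 34.5, 44.5, 54.5, 64.5
n = 164, Σfm = 6378, mean = 38.8902
Σfm² = 305081
Σf(m − x̄)² = Σfm² − (Σfm)²/n = 305081 − 6378²/164 = 57039.0244
Population variance = 57039.0244 / 164 = 347.7989

347.799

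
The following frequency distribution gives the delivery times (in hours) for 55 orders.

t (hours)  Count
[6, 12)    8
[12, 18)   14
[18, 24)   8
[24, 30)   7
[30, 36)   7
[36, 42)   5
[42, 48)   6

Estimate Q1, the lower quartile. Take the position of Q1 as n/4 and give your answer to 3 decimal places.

14.464

Cumulative frequencies: 8, 22, 30, 37, 44, 49, 55
n = 55; position = n/4 = 13.75.
This falls in the class [12, 18): L = 12, F = 8, f = 14, h = 6.
Lower quartile ≈ 12 + ((13.75 − 8) / 14) × 6 = 14.4643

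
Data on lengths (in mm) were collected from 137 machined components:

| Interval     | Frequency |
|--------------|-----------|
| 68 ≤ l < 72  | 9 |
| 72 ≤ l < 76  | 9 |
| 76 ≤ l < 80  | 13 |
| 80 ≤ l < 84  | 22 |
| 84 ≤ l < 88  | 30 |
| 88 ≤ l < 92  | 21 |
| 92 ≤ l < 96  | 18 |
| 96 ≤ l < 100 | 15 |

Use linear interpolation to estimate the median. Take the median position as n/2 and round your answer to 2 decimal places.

Cumulative frequencies: 9, 18, 31, 53, 83, 104, 122, 137
n = 137; position = n/2 = 68.5.
This falls in the class 84 ≤ l < 88: L = 84, F = 53, f = 30, h = 4.
Median ≈ 84 + ((68.5 − 53) / 30) × 4 = 86.0667

86.07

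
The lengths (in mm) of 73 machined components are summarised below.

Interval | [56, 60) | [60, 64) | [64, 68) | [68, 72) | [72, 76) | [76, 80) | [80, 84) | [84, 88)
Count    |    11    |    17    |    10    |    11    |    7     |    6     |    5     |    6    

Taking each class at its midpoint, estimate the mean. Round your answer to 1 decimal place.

69.0

Midpoints: 58, 62, 66, 70, 74, 78, 82, 86
Σfm = 11×58 + 17×62 + 10×66 + 11×70 + 7×74 + 6×78 + 5×82 + 6×86 = 5034
n = Σf = 73
Mean = 5034 / 73 = 68.9589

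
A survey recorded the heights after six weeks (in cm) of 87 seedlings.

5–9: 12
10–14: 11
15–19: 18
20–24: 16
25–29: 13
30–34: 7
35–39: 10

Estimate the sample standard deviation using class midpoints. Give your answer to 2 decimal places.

Midpoints: 7, 12, 17, 22, 27, 32, 37
n = 87, Σfm = 1819, mean = 20.9080
Σfm² = 45453
Σf(m − x̄)² = Σfm² − (Σfm)²/n = 45453 − 1819²/87 = 7421.2644
Sample variance = 7421.2644 / 86 = 86.2938
Standard deviation = √86.2938 = 9.2894

9.29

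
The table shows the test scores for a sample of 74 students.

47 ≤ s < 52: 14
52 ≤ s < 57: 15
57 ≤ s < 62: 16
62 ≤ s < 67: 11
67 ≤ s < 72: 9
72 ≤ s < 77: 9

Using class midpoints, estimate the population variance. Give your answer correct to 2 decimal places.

66.46

Midpoints: 49.5, 54.5, 59.5, 64.5, 69.5, 74.5
n = 74, Σfm = 4468, mean = 60.3784
Σfm² = 274688.5
Σf(m − x̄)² = Σfm² − (Σfm)²/n = 274688.5 − 4468²/74 = 4917.9054
Population variance = 4917.9054 / 74 = 66.4582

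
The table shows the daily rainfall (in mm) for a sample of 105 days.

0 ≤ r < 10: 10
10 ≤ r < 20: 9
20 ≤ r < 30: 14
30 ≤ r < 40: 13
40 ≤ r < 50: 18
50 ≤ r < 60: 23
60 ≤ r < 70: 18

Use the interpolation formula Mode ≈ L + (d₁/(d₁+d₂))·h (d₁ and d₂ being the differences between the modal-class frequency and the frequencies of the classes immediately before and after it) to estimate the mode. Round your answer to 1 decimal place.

Modal class: 50 ≤ r < 60 (highest frequency 23).
d₁ = 23 − 18 = 5, d₂ = 23 − 18 = 5
Mode ≈ 50 + (5/(5+5)) × 10 = 50 + 5.0000 = 55.0000

55.0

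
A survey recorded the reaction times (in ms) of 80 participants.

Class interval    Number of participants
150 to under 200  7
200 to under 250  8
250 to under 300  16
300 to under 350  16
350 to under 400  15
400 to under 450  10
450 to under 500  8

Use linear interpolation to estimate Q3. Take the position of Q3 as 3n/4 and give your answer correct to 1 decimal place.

393.3

Cumulative frequencies: 7, 15, 31, 47, 62, 72, 80
n = 80; position = 3n/4 = 60.
This falls in the class 350 to under 400: L = 350, F = 47, f = 15, h = 50.
Upper quartile ≈ 350 + ((60 − 47) / 15) × 50 = 393.3333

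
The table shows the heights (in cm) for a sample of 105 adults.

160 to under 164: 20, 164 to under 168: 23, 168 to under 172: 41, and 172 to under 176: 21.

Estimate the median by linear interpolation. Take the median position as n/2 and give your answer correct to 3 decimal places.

168.927

Cumulative frequencies: 20, 43, 84, 105
n = 105; position = n/2 = 52.5.
This falls in the class 168 to under 172: L = 168, F = 43, f = 41, h = 4.
Median ≈ 168 + ((52.5 − 43) / 41) × 4 = 168.9268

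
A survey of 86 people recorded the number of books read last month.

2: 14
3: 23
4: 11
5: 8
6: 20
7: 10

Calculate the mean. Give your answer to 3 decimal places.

4.314

Values: 2, 3, 4, 5, 6, 7
Σfx = 14×2 + 23×3 + 11×4 + 8×5 + 20×6 + 10×7 = 371
n = Σf = 86
Mean = 371 / 86 = 4.3140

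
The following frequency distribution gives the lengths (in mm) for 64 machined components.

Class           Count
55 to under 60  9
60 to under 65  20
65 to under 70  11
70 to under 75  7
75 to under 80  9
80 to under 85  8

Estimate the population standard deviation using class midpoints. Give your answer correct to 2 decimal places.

8.13

Midpoints: 57.5, 62.5, 67.5, 72.5, 77.5, 82.5
n = 64, Σfm = 4375, mean = 68.3594
Σfm² = 303300
Σf(m − x̄)² = Σfm² − (Σfm)²/n = 303300 − 4375²/64 = 4227.7344
Population variance = 4227.7344 / 64 = 66.0583
Standard deviation = √66.0583 = 8.1276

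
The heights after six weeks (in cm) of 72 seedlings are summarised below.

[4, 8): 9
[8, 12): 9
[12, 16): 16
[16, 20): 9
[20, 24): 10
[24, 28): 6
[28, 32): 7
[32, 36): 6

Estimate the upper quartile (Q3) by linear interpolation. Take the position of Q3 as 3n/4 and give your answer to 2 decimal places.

Cumulative frequencies: 9, 18, 34, 43, 53, 59, 66, 72
n = 72; position = 3n/4 = 54.
This falls in the class [24, 28): L = 24, F = 53, f = 6, h = 4.
Upper quartile ≈ 24 + ((54 − 53) / 6) × 4 = 24.6667

24.67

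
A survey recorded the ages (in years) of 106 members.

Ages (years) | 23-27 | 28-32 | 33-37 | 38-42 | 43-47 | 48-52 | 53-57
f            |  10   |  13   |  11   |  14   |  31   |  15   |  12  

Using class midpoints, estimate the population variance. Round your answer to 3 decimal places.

81.016

Midpoints: 25, 30, 35, 40, 45, 50, 55
n = 106, Σfm = 4390, mean = 41.4151
Σfm² = 190400
Σf(m − x̄)² = Σfm² − (Σfm)²/n = 190400 − 4390²/106 = 8587.7358
Population variance = 8587.7358 / 106 = 81.0164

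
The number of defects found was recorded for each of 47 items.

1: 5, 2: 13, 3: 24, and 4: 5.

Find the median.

Cumulative frequencies: 5, 18, 42, 47
n = 47, so the median is the value in position (n+1)/2 = 24.
Position 24 falls at value 3.

3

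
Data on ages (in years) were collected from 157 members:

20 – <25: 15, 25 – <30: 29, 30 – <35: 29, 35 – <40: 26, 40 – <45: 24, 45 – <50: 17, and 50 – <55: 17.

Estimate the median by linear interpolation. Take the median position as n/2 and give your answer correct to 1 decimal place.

Cumulative frequencies: 15, 44, 73, 99, 123, 140, 157
n = 157; position = n/2 = 78.5.
This falls in the class 35 – <40: L = 35, F = 73, f = 26, h = 5.
Median ≈ 35 + ((78.5 − 73) / 26) × 5 = 36.0577

36.1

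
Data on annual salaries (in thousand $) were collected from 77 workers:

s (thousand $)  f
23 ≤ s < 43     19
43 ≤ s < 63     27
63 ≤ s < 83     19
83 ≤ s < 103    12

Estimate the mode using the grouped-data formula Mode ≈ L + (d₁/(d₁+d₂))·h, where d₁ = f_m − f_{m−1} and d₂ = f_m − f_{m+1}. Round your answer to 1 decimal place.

53.0

Modal class: 43 ≤ s < 63 (highest frequency 27).
d₁ = 27 − 19 = 8, d₂ = 27 − 19 = 8
Mode ≈ 43 + (8/(8+8)) × 20 = 43 + 10.0000 = 53.0000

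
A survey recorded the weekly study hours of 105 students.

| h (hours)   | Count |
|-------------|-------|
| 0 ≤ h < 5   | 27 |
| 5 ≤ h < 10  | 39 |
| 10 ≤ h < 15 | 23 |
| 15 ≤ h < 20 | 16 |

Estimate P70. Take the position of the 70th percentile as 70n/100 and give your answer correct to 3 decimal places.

11.630

Cumulative frequencies: 27, 66, 89, 105
n = 105; position = 70n/100 = 73.5.
This falls in the class 10 ≤ h < 15: L = 10, F = 66, f = 23, h = 5.
70th percentile ≈ 10 + ((73.5 − 66) / 23) × 5 = 11.6304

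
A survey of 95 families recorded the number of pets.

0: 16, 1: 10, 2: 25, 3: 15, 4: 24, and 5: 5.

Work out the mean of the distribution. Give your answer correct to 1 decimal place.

2.4

Values: 0, 1, 2, 3, 4, 5
Σfx = 16×0 + 10×1 + 25×2 + 15×3 + 24×4 + 5×5 = 226
n = Σf = 95
Mean = 226 / 95 = 2.3789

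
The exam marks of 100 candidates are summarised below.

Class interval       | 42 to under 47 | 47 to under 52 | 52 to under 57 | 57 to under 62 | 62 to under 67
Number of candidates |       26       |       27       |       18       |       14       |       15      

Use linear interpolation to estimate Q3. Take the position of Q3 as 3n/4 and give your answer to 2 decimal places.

58.43

Cumulative frequencies: 26, 53, 71, 85, 100
n = 100; position = 3n/4 = 75.
This falls in the class 57 to under 62: L = 57, F = 71, f = 14, h = 5.
Upper quartile ≈ 57 + ((75 − 71) / 14) × 5 = 58.4286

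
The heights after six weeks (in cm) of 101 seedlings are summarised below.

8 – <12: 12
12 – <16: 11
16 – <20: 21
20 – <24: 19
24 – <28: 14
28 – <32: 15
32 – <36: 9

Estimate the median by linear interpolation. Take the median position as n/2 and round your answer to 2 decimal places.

21.37

Cumulative frequencies: 12, 23, 44, 63, 77, 92, 101
n = 101; position = n/2 = 50.5.
This falls in the class 20 – <24: L = 20, F = 44, f = 19, h = 4.
Median ≈ 20 + ((50.5 − 44) / 19) × 4 = 21.3684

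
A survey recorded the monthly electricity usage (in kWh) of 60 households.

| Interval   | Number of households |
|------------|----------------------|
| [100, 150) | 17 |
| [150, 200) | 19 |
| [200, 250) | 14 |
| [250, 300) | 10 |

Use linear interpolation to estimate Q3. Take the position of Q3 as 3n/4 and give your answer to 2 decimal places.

Cumulative frequencies: 17, 36, 50, 60
n = 60; position = 3n/4 = 45.
This falls in the class [200, 250): L = 200, F = 36, f = 14, h = 50.
Upper quartile ≈ 200 + ((45 − 36) / 14) × 50 = 232.1429

232.14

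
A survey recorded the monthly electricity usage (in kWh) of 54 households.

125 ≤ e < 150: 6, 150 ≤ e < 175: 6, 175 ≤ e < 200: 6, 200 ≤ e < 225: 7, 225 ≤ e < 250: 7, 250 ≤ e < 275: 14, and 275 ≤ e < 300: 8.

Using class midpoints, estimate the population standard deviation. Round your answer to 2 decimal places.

Midpoints: 137.5, 162.5, 187.5, 212.5, 237.5, 262.5, 287.5
n = 54, Σfm = 12050, mean = 223.1481
Σfm² = 2819687.5
Σf(m − x̄)² = Σfm² − (Σfm)²/n = 2819687.5 − 12050²/54 = 130752.3148
Population variance = 130752.3148 / 54 = 2421.3392
Standard deviation = √2421.3392 = 49.2071

49.21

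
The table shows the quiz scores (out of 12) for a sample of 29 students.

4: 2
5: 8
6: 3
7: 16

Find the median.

7

Cumulative frequencies: 2, 10, 13, 29
n = 29, so the median is the value in position (n+1)/2 = 15.
Position 15 falls at value 7.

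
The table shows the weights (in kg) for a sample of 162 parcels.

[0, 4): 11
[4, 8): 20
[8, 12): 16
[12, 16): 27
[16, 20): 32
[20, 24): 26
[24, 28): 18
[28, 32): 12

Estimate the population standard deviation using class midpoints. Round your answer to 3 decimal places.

Midpoints: 2, 6, 10, 14, 18, 22, 26, 30
n = 162, Σfm = 2656, mean = 16.3951
Σfm² = 53576
Σf(m − x̄)² = Σfm² − (Σfm)²/n = 53576 − 2656²/162 = 10030.7160
Population variance = 10030.7160 / 162 = 61.9180
Standard deviation = √61.9180 = 7.8688

7.869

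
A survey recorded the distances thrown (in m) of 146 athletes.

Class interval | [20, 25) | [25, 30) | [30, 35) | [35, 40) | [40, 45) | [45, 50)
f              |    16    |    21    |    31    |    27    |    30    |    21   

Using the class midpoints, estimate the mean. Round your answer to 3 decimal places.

Midpoints: 22.5, 27.5, 32.5, 37.5, 42.5, 47.5
Σfm = 16×22.5 + 21×27.5 + 31×32.5 + 27×37.5 + 30×42.5 + 21×47.5 = 5230
n = Σf = 146
Mean = 5230 / 146 = 35.8219

35.822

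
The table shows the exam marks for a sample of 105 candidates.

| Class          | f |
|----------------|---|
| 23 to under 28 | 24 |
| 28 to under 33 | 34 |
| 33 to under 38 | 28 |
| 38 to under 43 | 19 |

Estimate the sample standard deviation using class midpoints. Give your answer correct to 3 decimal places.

Midpoints: 25.5, 30.5, 35.5, 40.5
n = 105, Σfm = 3412.5, mean = 32.5000
Σfm² = 113686.25
Σf(m − x̄)² = Σfm² − (Σfm)²/n = 113686.25 − 3412.5²/105 = 2780.0000
Sample variance = 2780.0000 / 104 = 26.7308
Standard deviation = √26.7308 = 5.1702

5.170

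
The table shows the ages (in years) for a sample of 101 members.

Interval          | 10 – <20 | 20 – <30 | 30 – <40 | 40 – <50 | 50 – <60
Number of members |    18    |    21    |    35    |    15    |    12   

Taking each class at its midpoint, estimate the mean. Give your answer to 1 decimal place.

Midpoints: 15, 25, 35, 45, 55
Σfm = 18×15 + 21×25 + 35×35 + 15×45 + 12×55 = 3355
n = Σf = 101
Mean = 3355 / 101 = 33.2178

33.2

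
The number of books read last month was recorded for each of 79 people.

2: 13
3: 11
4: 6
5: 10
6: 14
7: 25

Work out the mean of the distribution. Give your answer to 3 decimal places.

Values: 2, 3, 4, 5, 6, 7
Σfx = 13×2 + 11×3 + 6×4 + 10×5 + 14×6 + 25×7 = 392
n = Σf = 79
Mean = 392 / 79 = 4.9620

4.962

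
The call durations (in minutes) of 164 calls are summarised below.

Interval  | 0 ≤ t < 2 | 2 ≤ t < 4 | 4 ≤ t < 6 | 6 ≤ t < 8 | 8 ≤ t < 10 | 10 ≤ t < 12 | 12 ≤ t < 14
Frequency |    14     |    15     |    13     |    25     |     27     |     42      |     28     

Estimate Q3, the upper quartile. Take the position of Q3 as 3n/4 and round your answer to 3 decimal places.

Cumulative frequencies: 14, 29, 42, 67, 94, 136, 164
n = 164; position = 3n/4 = 123.
This falls in the class 10 ≤ t < 12: L = 10, F = 94, f = 42, h = 2.
Upper quartile ≈ 10 + ((123 − 94) / 42) × 2 = 11.3810

11.381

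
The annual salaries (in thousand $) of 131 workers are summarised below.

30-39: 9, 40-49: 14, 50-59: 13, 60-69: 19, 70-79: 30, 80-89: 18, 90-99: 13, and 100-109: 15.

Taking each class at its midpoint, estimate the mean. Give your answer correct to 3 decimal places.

71.905

Midpoints: 34.5, 44.5, 54.5, 64.5, 74.5, 84.5, 94.5, 104.5
Σfm = 9×34.5 + 14×44.5 + 13×54.5 + 19×64.5 + 30×74.5 + 18×84.5 + 13×94.5 + 15×104.5 = 9419.5
n = Σf = 131
Mean = 9419.5 / 131 = 71.9046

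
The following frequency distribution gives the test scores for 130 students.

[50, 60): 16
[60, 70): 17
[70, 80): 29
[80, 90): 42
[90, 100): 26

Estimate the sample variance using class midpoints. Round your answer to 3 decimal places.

163.894

Midpoints: 55, 65, 75, 85, 95
n = 130, Σfm = 10200, mean = 78.4615
Σfm² = 821450
Σf(m − x̄)² = Σfm² − (Σfm)²/n = 821450 − 10200²/130 = 21142.3077
Sample variance = 21142.3077 / 129 = 163.8939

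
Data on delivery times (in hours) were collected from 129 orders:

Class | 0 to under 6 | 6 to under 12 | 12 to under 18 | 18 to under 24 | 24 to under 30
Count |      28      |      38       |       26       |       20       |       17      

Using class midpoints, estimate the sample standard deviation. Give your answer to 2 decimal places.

7.97

Midpoints: 3, 9, 15, 21, 27
n = 129, Σfm = 1695, mean = 13.1395
Σfm² = 30393
Σf(m − x̄)² = Σfm² − (Σfm)²/n = 30393 − 1695²/129 = 8121.4884
Sample variance = 8121.4884 / 128 = 63.4491
Standard deviation = √63.4491 = 7.9655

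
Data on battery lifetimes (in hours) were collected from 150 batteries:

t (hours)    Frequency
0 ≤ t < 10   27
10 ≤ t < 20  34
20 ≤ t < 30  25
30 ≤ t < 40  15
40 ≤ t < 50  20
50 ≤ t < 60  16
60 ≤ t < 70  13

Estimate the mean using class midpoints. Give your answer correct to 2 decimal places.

29.47

Midpoints: 5, 15, 25, 35, 45, 55, 65
Σfm = 27×5 + 34×15 + 25×25 + 15×35 + 20×45 + 16×55 + 13×65 = 4420
n = Σf = 150
Mean = 4420 / 150 = 29.4667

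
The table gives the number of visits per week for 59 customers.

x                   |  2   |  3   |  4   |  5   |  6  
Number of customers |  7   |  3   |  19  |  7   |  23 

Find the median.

Cumulative frequencies: 7, 10, 29, 36, 59
n = 59, so the median is the value in position (n+1)/2 = 30.
Position 30 falls at value 5.

5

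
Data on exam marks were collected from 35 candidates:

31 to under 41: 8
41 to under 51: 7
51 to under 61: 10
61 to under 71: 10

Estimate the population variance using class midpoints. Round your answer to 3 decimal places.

126.204

Midpoints: 36, 46, 56, 66
n = 35, Σfm = 1830, mean = 52.2857
Σfm² = 100100
Σf(m − x̄)² = Σfm² − (Σfm)²/n = 100100 − 1830²/35 = 4417.1429
Population variance = 4417.1429 / 35 = 126.2041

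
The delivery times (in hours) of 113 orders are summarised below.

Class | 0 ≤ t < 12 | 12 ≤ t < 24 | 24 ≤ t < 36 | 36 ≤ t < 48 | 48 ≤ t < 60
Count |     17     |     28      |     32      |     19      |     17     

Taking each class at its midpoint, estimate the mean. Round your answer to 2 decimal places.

29.04

Midpoints: 6, 18, 30, 42, 54
Σfm = 17×6 + 28×18 + 32×30 + 19×42 + 17×54 = 3282
n = Σf = 113
Mean = 3282 / 113 = 29.0442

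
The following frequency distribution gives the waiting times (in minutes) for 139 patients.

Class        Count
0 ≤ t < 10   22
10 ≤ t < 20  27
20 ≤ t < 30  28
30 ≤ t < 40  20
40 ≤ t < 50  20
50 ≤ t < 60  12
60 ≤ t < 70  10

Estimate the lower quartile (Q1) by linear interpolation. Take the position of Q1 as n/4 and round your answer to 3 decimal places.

14.722

Cumulative frequencies: 22, 49, 77, 97, 117, 129, 139
n = 139; position = n/4 = 34.75.
This falls in the class 10 ≤ t < 20: L = 10, F = 22, f = 27, h = 10.
Lower quartile ≈ 10 + ((34.75 − 22) / 27) × 10 = 14.7222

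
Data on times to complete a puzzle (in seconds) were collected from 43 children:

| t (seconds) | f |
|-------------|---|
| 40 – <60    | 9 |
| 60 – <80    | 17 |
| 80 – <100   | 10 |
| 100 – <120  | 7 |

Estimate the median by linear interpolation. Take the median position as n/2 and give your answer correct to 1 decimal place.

Cumulative frequencies: 9, 26, 36, 43
n = 43; position = n/2 = 21.5.
This falls in the class 60 – <80: L = 60, F = 9, f = 17, h = 20.
Median ≈ 60 + ((21.5 − 9) / 17) × 20 = 74.7059

74.7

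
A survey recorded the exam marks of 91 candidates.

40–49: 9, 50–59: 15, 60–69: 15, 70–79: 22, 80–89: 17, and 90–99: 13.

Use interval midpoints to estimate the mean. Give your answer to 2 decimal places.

71.31

Midpoints: 44.5, 54.5, 64.5, 74.5, 84.5, 94.5
Σfm = 9×44.5 + 15×54.5 + 15×64.5 + 22×74.5 + 17×84.5 + 13×94.5 = 6489.5
n = Σf = 91
Mean = 6489.5 / 91 = 71.3132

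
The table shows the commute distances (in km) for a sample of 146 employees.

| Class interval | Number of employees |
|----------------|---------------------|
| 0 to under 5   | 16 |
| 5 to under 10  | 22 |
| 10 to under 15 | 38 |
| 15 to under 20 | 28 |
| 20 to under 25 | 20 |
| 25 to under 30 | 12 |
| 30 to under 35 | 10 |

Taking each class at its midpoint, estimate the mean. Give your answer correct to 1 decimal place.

15.6

Midpoints: 2.5, 7.5, 12.5, 17.5, 22.5, 27.5, 32.5
Σfm = 16×2.5 + 22×7.5 + 38×12.5 + 28×17.5 + 20×22.5 + 12×27.5 + 10×32.5 = 2275
n = Σf = 146
Mean = 2275 / 146 = 15.5822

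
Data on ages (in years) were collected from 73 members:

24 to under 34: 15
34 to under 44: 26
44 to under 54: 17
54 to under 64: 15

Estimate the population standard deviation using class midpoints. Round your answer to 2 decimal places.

Midpoints: 29, 39, 49, 59
n = 73, Σfm = 3167, mean = 43.3836
Σfm² = 145193
Σf(m − x̄)² = Σfm² − (Σfm)²/n = 145193 − 3167²/73 = 7797.2603
Population variance = 7797.2603 / 73 = 106.8118
Standard deviation = √106.8118 = 10.3350

10.33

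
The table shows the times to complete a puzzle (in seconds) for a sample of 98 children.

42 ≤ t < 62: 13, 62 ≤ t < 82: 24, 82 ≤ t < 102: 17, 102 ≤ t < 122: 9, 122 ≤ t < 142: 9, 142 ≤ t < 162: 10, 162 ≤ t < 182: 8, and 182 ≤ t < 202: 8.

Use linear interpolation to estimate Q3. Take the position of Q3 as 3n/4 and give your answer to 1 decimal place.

145.0

Cumulative frequencies: 13, 37, 54, 63, 72, 82, 90, 98
n = 98; position = 3n/4 = 73.5.
This falls in the class 142 ≤ t < 162: L = 142, F = 72, f = 10, h = 20.
Upper quartile ≈ 142 + ((73.5 − 72) / 10) × 20 = 145.0000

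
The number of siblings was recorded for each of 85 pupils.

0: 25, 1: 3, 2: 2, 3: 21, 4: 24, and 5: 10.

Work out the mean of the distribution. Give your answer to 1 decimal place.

Values: 0, 1, 2, 3, 4, 5
Σfx = 25×0 + 3×1 + 2×2 + 21×3 + 24×4 + 10×5 = 216
n = Σf = 85
Mean = 216 / 85 = 2.5412

2.5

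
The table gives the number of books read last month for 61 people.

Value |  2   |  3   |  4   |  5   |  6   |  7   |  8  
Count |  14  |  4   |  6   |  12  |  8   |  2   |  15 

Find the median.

Cumulative frequencies: 14, 18, 24, 36, 44, 46, 61
n = 61, so the median is the value in position (n+1)/2 = 31.
Position 31 falls at value 5.

5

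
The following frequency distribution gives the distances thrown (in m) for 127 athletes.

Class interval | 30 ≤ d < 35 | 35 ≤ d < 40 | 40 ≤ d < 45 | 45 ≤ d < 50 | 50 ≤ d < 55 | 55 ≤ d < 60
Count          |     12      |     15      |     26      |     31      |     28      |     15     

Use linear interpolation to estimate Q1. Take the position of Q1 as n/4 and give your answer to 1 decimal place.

Cumulative frequencies: 12, 27, 53, 84, 112, 127
n = 127; position = n/4 = 31.75.
This falls in the class 40 ≤ d < 45: L = 40, F = 27, f = 26, h = 5.
Lower quartile ≈ 40 + ((31.75 − 27) / 26) × 5 = 40.9135

40.9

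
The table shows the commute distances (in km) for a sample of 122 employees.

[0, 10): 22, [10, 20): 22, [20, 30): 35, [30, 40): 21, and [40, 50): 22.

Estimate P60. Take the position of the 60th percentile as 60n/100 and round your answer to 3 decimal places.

28.343

Cumulative frequencies: 22, 44, 79, 100, 122
n = 122; position = 60n/100 = 73.2.
This falls in the class [20, 30): L = 20, F = 44, f = 35, h = 10.
60th percentile ≈ 20 + ((73.2 − 44) / 35) × 10 = 28.3429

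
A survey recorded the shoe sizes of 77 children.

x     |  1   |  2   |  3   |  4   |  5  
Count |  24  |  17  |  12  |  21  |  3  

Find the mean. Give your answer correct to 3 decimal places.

Values: 1, 2, 3, 4, 5
Σfx = 24×1 + 17×2 + 12×3 + 21×4 + 3×5 = 193
n = Σf = 77
Mean = 193 / 77 = 2.5065

2.506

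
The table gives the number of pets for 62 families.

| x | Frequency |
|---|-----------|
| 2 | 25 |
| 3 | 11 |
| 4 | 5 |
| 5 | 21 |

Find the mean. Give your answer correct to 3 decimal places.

Values: 2, 3, 4, 5
Σfx = 25×2 + 11×3 + 5×4 + 21×5 = 208
n = Σf = 62
Mean = 208 / 62 = 3.3548

3.355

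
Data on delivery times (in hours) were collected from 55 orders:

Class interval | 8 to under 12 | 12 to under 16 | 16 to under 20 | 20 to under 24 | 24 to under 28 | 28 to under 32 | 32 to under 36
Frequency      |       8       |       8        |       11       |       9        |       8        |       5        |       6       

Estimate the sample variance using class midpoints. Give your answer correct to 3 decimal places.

57.158

Midpoints: 10, 14, 18, 22, 26, 30, 34
n = 55, Σfm = 1150, mean = 20.9091
Σfm² = 27132
Σf(m − x̄)² = Σfm² − (Σfm)²/n = 27132 − 1150²/55 = 3086.5455
Sample variance = 3086.5455 / 54 = 57.1582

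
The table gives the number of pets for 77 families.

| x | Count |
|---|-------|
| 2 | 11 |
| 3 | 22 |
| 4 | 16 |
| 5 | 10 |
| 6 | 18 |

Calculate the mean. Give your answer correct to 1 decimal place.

Values: 2, 3, 4, 5, 6
Σfx = 11×2 + 22×3 + 16×4 + 10×5 + 18×6 = 310
n = Σf = 77
Mean = 310 / 77 = 4.0260

4.0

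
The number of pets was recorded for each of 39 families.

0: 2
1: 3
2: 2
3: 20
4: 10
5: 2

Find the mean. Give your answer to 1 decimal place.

3.0

Values: 0, 1, 2, 3, 4, 5
Σfx = 2×0 + 3×1 + 2×2 + 20×3 + 10×4 + 2×5 = 117
n = Σf = 39
Mean = 117 / 39 = 3.0000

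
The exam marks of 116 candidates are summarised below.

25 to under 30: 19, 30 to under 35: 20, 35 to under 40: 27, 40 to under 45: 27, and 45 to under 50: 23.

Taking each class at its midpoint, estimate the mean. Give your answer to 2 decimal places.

38.15

Midpoints: 27.5, 32.5, 37.5, 42.5, 47.5
Σfm = 19×27.5 + 20×32.5 + 27×37.5 + 27×42.5 + 23×47.5 = 4425
n = Σf = 116
Mean = 4425 / 116 = 38.1466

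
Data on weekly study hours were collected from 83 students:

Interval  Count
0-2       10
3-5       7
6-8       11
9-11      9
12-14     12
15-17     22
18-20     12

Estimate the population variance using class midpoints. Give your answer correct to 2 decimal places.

34.75

Midpoints: 1, 4, 7, 10, 13, 16, 19
n = 83, Σfm = 941, mean = 11.3373
Σfm² = 13553
Σf(m − x̄)² = Σfm² − (Σfm)²/n = 13553 − 941²/83 = 2884.5542
Population variance = 2884.5542 / 83 = 34.7537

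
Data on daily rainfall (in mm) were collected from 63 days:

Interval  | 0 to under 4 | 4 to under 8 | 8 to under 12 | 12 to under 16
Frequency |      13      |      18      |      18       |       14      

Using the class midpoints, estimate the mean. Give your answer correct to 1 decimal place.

8.1

Midpoints: 2, 6, 10, 14
Σfm = 13×2 + 18×6 + 18×10 + 14×14 = 510
n = Σf = 63
Mean = 510 / 63 = 8.0952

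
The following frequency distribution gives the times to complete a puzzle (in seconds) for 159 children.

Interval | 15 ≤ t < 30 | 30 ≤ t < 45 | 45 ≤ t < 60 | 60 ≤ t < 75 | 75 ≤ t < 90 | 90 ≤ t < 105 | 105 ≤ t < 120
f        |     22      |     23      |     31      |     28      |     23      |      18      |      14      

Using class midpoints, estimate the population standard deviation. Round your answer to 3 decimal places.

27.410

Midpoints: 22.5, 37.5, 52.5, 67.5, 82.5, 97.5, 112.5
n = 159, Σfm = 10102.5, mean = 63.5377
Σfm² = 761343.75
Σf(m − x̄)² = Σfm² − (Σfm)²/n = 761343.75 − 10102.5²/159 = 119453.7736
Population variance = 119453.7736 / 159 = 751.2816
Standard deviation = √751.2816 = 27.4095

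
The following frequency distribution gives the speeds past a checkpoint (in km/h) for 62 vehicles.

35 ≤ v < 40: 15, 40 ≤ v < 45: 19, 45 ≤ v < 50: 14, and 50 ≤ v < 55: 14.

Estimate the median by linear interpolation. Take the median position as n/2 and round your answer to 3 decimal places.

44.211

Cumulative frequencies: 15, 34, 48, 62
n = 62; position = n/2 = 31.
This falls in the class 40 ≤ v < 45: L = 40, F = 15, f = 19, h = 5.
Median ≈ 40 + ((31 − 15) / 19) × 5 = 44.2105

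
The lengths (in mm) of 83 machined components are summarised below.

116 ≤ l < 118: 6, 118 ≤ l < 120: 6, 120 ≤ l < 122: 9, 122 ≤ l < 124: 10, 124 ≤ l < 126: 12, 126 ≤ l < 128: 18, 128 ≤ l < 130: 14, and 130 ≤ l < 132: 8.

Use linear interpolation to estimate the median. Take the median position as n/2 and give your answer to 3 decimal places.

Cumulative frequencies: 6, 12, 21, 31, 43, 61, 75, 83
n = 83; position = n/2 = 41.5.
This falls in the class 124 ≤ l < 126: L = 124, F = 31, f = 12, h = 2.
Median ≈ 124 + ((41.5 − 31) / 12) × 2 = 125.7500

125.750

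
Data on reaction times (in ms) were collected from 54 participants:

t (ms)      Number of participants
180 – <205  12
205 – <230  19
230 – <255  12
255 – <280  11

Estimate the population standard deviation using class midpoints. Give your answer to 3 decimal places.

Midpoints: 192.5, 217.5, 242.5, 267.5
n = 54, Σfm = 12295, mean = 227.6852
Σfm² = 2836287.5
Σf(m − x̄)² = Σfm² − (Σfm)²/n = 2836287.5 − 12295²/54 = 36898.1481
Population variance = 36898.1481 / 54 = 683.2990
Standard deviation = √683.2990 = 26.1400

26.140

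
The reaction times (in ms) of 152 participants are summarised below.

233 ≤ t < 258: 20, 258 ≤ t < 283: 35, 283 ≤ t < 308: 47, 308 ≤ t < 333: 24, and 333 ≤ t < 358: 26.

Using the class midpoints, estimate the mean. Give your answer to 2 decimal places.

Midpoints: 245.5, 270.5, 295.5, 320.5, 345.5
Σfm = 20×245.5 + 35×270.5 + 47×295.5 + 24×320.5 + 26×345.5 = 44941
n = Σf = 152
Mean = 44941 / 152 = 295.6645

295.66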